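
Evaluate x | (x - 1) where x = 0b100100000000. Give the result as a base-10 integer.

x = 100100000000 = 2304
x - 1 = 100011111111
OR    = 100111111111 = 2559
(x | (x - 1) sets all bits below the lowest set bit.)

2559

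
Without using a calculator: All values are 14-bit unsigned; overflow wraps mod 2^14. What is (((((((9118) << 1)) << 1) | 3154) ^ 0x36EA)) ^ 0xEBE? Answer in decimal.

9118 = 10001110011110
→ << 1 (mod 2^14) → 00011100111100 = 1852
→ << 1 (mod 2^14) → 00111001111000 = 3704
3154 = 00110001010010
→ | → 00111001111010 = 3706
0x36EA = 11011011101010
→ ^ → 11100010010000 = 14480
0xEBE = 00111010111110
→ ^ → 11011000101110 = 13870

13870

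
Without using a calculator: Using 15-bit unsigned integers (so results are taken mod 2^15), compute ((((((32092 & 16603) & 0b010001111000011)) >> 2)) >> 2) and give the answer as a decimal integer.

4

32092 = 111110101011100
16603 = 100000011011011
→ & → 100000001011000 = 16472
0b010001111000011 = 010001111000011
→ & → 000000001000000 = 64
→ >> 2 → 000000000010000 = 16
→ >> 2 → 000000000000100 = 4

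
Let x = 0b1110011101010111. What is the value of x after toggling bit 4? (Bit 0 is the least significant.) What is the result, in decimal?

59207

x = 1110011101010111
bit 4 is currently 1; toggle it via x ^ (1 << 4) = x ^ 16
→ 1110011101000111 = 59207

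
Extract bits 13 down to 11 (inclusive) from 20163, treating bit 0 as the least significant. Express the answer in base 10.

1

v = 0100111011000011
Shift right by 11: 01001
Mask low 3 bits: 001 = 1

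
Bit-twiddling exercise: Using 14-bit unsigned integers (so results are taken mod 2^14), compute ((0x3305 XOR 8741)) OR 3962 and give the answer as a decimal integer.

8058

0x3305 = 11001100000101
8741 = 10001000100101
→ XOR → 01000100100000 = 4384
3962 = 00111101111010
→ OR → 01111101111010 = 8058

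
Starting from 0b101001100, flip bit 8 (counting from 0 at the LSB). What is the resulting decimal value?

76

x = 101001100
bit 8 is currently 1; toggle it via x ^ (1 << 8) = x ^ 256
→ 001001100 = 76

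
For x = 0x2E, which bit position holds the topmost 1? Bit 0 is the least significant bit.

5

0x2E = 101110
The topmost 1 is at position 5 (since 2^5 = 32 ≤ 46 < 64).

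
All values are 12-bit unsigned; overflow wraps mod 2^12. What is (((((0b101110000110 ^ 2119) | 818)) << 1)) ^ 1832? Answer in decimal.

206

0b101110000110 = 101110000110
2119 = 100001000111
→ ^ → 001111000001 = 961
818 = 001100110010
→ | → 001111110011 = 1011
→ << 1 (mod 2^12) → 011111100110 = 2022
1832 = 011100101000
→ ^ → 000011001110 = 206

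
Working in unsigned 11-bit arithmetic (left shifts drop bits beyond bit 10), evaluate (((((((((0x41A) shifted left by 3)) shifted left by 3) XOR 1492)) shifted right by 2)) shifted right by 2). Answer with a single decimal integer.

0x41A = 10000011010
→ shifted left by 3 (mod 2^11) → 00011010000 = 208
→ shifted left by 3 (mod 2^11) → 11010000000 = 1664
1492 = 10111010100
→ XOR → 01101010100 = 852
→ shifted right by 2 → 00011010101 = 213
→ shifted right by 2 → 00000110101 = 53

53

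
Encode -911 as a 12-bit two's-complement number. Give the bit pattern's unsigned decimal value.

3185

911 in 12 bits: 001110001111
Invert: 110001110000
Add 1:  110001110001 = 3185
(Check: 2^12 - 911 = 4096 - 911 = 3185.)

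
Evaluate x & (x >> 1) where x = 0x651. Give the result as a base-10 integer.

x = 11001010001 = 1617
x>>1 = 01100101000
AND  = 01000000000 = 512
(x & (x >> 1) has a 1 wherever x has two consecutive 1 bits.)

512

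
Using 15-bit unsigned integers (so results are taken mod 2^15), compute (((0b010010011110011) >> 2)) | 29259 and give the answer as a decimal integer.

0b010010011110011 = 010010011110011
→ >> 2 → 000100100111100 = 2364
29259 = 111001001001011
→ | → 111101101111111 = 31615

31615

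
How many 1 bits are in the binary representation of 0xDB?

6

0xDB = 11011011
Count the 1s: 1 + 1 + 1 + 1 + 1 + 1 = 6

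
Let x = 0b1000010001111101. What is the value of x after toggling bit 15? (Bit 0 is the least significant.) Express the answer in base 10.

1149

x = 1000010001111101
bit 15 is currently 1; toggle it via x ^ (1 << 15) = x ^ 32768
→ 0000010001111101 = 1149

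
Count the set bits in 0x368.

0x368 = 1101101000
Count the 1s: 1 + 1 + 1 + 1 + 1 = 5

5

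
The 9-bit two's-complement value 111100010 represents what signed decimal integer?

-30

pattern = 111100010 (MSB is 1 ⇒ negative)
Invert: 000011101, add 1 → 000011110 = 30, so the value is -30.
(Equivalently: 482 - 2^9 = 482 - 512 = -30.)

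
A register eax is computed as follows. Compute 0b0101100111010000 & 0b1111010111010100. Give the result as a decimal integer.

a = 0101100111010000
b = 1111010111010100
AND → 0101000111010000 = 20944

20944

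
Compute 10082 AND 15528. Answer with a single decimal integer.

10082 = 10011101100010
15528 = 11110010101000
AND → 10010000100000 = 9248

9248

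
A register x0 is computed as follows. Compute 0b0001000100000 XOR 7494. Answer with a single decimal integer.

8038

a = 0001000100000
7494 = 1110101000110
XOR → 1111101100110 = 8038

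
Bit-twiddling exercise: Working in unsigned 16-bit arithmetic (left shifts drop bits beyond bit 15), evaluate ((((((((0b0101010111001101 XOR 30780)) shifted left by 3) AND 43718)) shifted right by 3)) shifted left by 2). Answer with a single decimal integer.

0b0101010111001101 = 0101010111001101
30780 = 0111100000111100
→ XOR → 0010110111110001 = 11761
→ shifted left by 3 (mod 2^16) → 0110111110001000 = 28552
43718 = 1010101011000110
→ AND → 0010101010000000 = 10880
→ shifted right by 3 → 0000010101010000 = 1360
→ shifted left by 2 (mod 2^16) → 0001010101000000 = 5440

5440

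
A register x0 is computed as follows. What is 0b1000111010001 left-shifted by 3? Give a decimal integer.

x = 0001000111010001
shift left by 3 → 1000111010001000 = 36488
(equivalently, 4561 × 2^3 = 4561 × 8)

36488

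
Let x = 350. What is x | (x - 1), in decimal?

x = 101011110 = 350
x - 1 = 101011101
OR    = 101011111 = 351
(x | (x - 1) sets all bits below the lowest set bit.)

351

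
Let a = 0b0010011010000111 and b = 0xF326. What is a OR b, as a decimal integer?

a = 0010011010000111
0xF326 = 1111001100100110
 OR → 1111011110100111 = 63399

63399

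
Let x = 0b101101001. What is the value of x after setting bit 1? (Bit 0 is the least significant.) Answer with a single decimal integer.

x = 101101001
bit 1 is currently 0; set it via x | (1 << 1) = x | 2
→ 101101011 = 363

363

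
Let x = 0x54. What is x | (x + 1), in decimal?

85

x = 1010100 = 84
x + 1 = 1010101
OR    = 1010101 = 85
(x | (x + 1) sets the lowest cleared bit.)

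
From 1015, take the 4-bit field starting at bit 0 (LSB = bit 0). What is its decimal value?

v = 01111110111
Shift right by 0: 01111110111
Mask low 4 bits: 0111 = 7

7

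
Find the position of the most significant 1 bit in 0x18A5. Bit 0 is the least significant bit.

12

0x18A5 = 1100010100101
The topmost 1 is at position 12 (since 2^12 = 4096 ≤ 6309 < 8192).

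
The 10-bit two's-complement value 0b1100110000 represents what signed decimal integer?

pattern = 1100110000 (MSB is 1 ⇒ negative)
Invert: 0011001111, add 1 → 0011010000 = 208, so the value is -208.
(Equivalently: 816 - 2^10 = 816 - 1024 = -208.)

-208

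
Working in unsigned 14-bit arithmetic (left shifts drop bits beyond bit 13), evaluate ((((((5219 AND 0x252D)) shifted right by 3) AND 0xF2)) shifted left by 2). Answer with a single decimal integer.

5219 = 01010001100011
0x252D = 10010100101101
→ AND → 00010000100001 = 1057
→ shifted right by 3 → 00000010000100 = 132
0xF2 = 00000011110010
→ AND → 00000010000000 = 128
→ shifted left by 2 (mod 2^14) → 00001000000000 = 512

512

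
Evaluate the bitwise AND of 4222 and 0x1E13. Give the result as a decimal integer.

4114

4222 = 1000001111110
0x1E13 = 1111000010011
AND → 1000000010010 = 4114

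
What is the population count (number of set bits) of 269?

269 = 100001101
Count the 1s: 1 + 1 + 1 + 1 = 4

4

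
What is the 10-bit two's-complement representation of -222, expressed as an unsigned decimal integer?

222 in 10 bits: 0011011110
Invert: 1100100001
Add 1:  1100100010 = 802
(Check: 2^10 - 222 = 1024 - 222 = 802.)

802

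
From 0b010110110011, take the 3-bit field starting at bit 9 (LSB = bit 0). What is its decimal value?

v = 010110110011
Shift right by 9: 010
Mask low 3 bits: 010 = 2

2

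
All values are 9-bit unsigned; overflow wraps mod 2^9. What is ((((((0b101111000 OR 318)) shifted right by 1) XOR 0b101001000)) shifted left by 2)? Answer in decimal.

0b101111000 = 101111000
318 = 100111110
→ OR → 101111110 = 382
→ shifted right by 1 → 010111111 = 191
0b101001000 = 101001000
→ XOR → 111110111 = 503
→ shifted left by 2 (mod 2^9) → 111011100 = 476

476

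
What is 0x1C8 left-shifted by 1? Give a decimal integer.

912

0x1C8 = 0111001000
shift left by 1 → 1110010000 = 912
(equivalently, 456 × 2^1 = 456 × 2)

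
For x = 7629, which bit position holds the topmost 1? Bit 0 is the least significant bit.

12

7629 = 1110111001101
The topmost 1 is at position 12 (since 2^12 = 4096 ≤ 7629 < 8192).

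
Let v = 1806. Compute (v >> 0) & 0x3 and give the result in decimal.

v = 11100001110
Shift right by 0: 11100001110
Mask low 2 bits: 10 = 2

2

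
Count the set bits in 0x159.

5

0x159 = 101011001
Count the 1s: 1 + 1 + 1 + 1 + 1 = 5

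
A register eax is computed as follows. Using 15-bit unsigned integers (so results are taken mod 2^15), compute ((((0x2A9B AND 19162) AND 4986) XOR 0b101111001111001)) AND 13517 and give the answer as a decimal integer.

0x2A9B = 010101010011011
19162 = 100101011011010
→ AND → 000101010011010 = 2714
4986 = 001001101111010
→ AND → 000001000011010 = 538
0b101111001111001 = 101111001111001
→ XOR → 101110001100011 = 23651
13517 = 011010011001101
→ AND → 001010001000001 = 5185

5185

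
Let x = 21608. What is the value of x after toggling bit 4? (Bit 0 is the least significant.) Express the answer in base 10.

21624

x = 101010001101000
bit 4 is currently 0; toggle it via x ^ (1 << 4) = x ^ 16
→ 101010001111000 = 21624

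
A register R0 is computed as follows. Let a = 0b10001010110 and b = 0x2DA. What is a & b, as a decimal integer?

a = 10001010110
0x2DA = 01011011010
AND → 00001010010 = 82

82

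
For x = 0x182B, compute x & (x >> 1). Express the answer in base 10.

x = 1100000101011 = 6187
x>>1 = 0110000010101
AND  = 0100000000001 = 2049
(x & (x >> 1) has a 1 wherever x has two consecutive 1 bits.)

2049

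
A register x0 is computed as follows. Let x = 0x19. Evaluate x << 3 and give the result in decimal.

0x19 = 00011001
shift left by 3 → 11001000 = 200
(equivalently, 25 × 2^3 = 25 × 8)

200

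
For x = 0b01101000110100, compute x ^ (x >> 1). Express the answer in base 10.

5934

x = 1101000110100 = 6708
x>>1 = 0110100011010
XOR  = 1011100101110 = 5934
(x ^ (x >> 1) gives the standard binary-reflected Gray code of x.)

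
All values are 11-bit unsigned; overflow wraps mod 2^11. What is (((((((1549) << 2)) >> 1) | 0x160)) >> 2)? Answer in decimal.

94

1549 = 11000001101
→ << 2 (mod 2^11) → 00000110100 = 52
→ >> 1 → 00000011010 = 26
0x160 = 00101100000
→ | → 00101111010 = 378
→ >> 2 → 00001011110 = 94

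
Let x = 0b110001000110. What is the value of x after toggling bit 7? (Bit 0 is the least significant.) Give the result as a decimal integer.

x = 110001000110
bit 7 is currently 0; toggle it via x ^ (1 << 7) = x ^ 128
→ 110011000110 = 3270

3270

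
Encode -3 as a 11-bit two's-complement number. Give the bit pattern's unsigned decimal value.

2045

3 in 11 bits: 00000000011
Invert: 11111111100
Add 1:  11111111101 = 2045
(Check: 2^11 - 3 = 2048 - 3 = 2045.)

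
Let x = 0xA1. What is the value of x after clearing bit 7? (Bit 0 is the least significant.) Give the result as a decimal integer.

x = 10100001
bit 7 is currently 1; clear it via x & ~(1 << 7) = x & ~128
→ 00100001 = 33

33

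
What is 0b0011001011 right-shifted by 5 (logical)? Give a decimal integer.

x = 11001011
shift right by 5 → 00000110 = 6
(equivalently, floor(203 / 32))

6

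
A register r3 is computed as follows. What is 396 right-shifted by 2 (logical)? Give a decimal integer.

396 = 110001100
shift right by 2 → 001100011 = 99
(equivalently, floor(396 / 4))

99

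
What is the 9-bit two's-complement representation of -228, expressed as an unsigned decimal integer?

228 in 9 bits: 011100100
Invert: 100011011
Add 1:  100011100 = 284
(Check: 2^9 - 228 = 512 - 228 = 284.)

284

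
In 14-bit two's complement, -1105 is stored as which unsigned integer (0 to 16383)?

1105 in 14 bits: 00010001010001
Invert: 11101110101110
Add 1:  11101110101111 = 15279
(Check: 2^14 - 1105 = 16384 - 1105 = 15279.)

15279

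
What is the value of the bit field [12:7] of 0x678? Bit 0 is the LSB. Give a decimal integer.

12

v = 0011001111000
Shift right by 7: 001100
Mask low 6 bits: 001100 = 12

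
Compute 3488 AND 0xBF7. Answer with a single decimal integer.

3488 = 110110100000
0xBF7 = 101111110111
AND → 100110100000 = 2464

2464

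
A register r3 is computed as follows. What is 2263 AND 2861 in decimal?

2263 = 100011010111
2861 = 101100101101
AND → 100000000101 = 2053

2053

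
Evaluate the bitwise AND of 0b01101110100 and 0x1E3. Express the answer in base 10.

352

a = 1101110100
0x1E3 = 0111100011
AND → 0101100000 = 352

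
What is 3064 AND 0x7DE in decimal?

984

3064 = 101111111000
0x7DE = 011111011110
AND → 001111011000 = 984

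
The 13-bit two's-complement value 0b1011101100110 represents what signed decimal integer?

-2202

pattern = 1011101100110 (MSB is 1 ⇒ negative)
Invert: 0100010011001, add 1 → 0100010011010 = 2202, so the value is -2202.
(Equivalently: 5990 - 2^13 = 5990 - 8192 = -2202.)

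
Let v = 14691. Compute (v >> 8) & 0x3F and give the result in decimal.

v = 11100101100011
Shift right by 8: 111001
Mask low 6 bits: 111001 = 57

57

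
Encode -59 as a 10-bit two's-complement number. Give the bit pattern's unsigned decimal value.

59 in 10 bits: 0000111011
Invert: 1111000100
Add 1:  1111000101 = 965
(Check: 2^10 - 59 = 1024 - 59 = 965.)

965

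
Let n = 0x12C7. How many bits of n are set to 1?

7

0x12C7 = 1001011000111
Count the 1s: 1 + 1 + 1 + 1 + 1 + 1 + 1 = 7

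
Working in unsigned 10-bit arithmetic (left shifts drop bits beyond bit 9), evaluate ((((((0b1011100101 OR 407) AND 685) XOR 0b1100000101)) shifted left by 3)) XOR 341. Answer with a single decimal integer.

85

0b1011100101 = 1011100101
407 = 0110010111
→ OR → 1111110111 = 1015
685 = 1010101101
→ AND → 1010100101 = 677
0b1100000101 = 1100000101
→ XOR → 0110100000 = 416
→ shifted left by 3 (mod 2^10) → 0100000000 = 256
341 = 0101010101
→ XOR → 0001010101 = 85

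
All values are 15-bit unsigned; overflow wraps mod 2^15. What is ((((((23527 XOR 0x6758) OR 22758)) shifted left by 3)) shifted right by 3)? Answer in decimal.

3327

23527 = 101101111100111
0x6758 = 110011101011000
→ XOR → 011110010111111 = 15551
22758 = 101100011100110
→ OR → 111110011111111 = 31999
→ shifted left by 3 (mod 2^15) → 110011111111000 = 26616
→ shifted right by 3 → 000110011111111 = 3327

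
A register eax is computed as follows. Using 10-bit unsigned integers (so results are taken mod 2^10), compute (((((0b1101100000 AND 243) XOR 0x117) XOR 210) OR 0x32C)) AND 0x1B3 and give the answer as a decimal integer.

417

0b1101100000 = 1101100000
243 = 0011110011
→ AND → 0001100000 = 96
0x117 = 0100010111
→ XOR → 0101110111 = 375
210 = 0011010010
→ XOR → 0110100101 = 421
0x32C = 1100101100
→ OR → 1110101101 = 941
0x1B3 = 0110110011
→ AND → 0110100001 = 417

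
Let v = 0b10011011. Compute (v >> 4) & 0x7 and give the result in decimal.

1

v = 10011011
Shift right by 4: 1001
Mask low 3 bits: 001 = 1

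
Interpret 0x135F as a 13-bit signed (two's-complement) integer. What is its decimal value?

pattern = 1001101011111 (MSB is 1 ⇒ negative)
Invert: 0110010100000, add 1 → 0110010100001 = 3233, so the value is -3233.
(Equivalently: 4959 - 2^13 = 4959 - 8192 = -3233.)

-3233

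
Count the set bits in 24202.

8

24202 = 101111010001010
Count the 1s: 1 + 1 + 1 + 1 + 1 + 1 + 1 + 1 = 8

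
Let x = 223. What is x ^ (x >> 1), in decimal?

x = 11011111 = 223
x>>1 = 01101111
XOR  = 10110000 = 176
(x ^ (x >> 1) gives the standard binary-reflected Gray code of x.)

176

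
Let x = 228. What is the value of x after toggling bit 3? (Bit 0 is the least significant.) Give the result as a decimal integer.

x = 0011100100
bit 3 is currently 0; toggle it via x ^ (1 << 3) = x ^ 8
→ 0011101100 = 236

236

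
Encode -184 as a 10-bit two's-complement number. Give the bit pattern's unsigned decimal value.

840

184 in 10 bits: 0010111000
Invert: 1101000111
Add 1:  1101001000 = 840
(Check: 2^10 - 184 = 1024 - 184 = 840.)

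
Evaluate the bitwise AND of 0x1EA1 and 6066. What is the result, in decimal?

5792

0x1EA1 = 1111010100001
6066 = 1011110110010
AND → 1011010100000 = 5792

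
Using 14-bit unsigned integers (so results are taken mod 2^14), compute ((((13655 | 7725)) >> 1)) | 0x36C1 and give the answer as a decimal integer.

13655 = 11010101010111
7725 = 01111000101101
→ | → 11111101111111 = 16255
→ >> 1 → 01111110111111 = 8127
0x36C1 = 11011011000001
→ | → 11111111111111 = 16383

16383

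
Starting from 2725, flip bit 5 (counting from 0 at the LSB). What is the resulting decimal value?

x = 0101010100101
bit 5 is currently 1; toggle it via x ^ (1 << 5) = x ^ 32
→ 0101010000101 = 2693

2693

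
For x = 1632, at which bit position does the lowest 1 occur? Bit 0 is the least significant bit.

1632 = 11001100000
Trailing zeros: 5, so the lowest set bit is bit 5 (value 32).

5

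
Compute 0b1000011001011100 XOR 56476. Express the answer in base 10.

23232

a = 1000011001011100
56476 = 1101110010011100
XOR → 0101101011000000 = 23232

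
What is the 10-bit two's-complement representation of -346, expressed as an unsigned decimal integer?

678

346 in 10 bits: 0101011010
Invert: 1010100101
Add 1:  1010100110 = 678
(Check: 2^10 - 346 = 1024 - 346 = 678.)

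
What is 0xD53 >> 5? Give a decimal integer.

106

0xD53 = 110101010011
shift right by 5 → 000001101010 = 106
(equivalently, floor(3411 / 32))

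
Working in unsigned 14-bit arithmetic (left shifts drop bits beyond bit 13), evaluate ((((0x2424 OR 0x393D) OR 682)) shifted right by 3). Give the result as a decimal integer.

0x2424 = 10010000100100
0x393D = 11100100111101
→ OR → 11110100111101 = 15677
682 = 00001010101010
→ OR → 11111110111111 = 16319
→ shifted right by 3 → 00011111110111 = 2039

2039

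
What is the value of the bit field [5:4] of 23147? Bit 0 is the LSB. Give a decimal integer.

2

v = 101101001101011
Shift right by 4: 10110100110
Mask low 2 bits: 10 = 2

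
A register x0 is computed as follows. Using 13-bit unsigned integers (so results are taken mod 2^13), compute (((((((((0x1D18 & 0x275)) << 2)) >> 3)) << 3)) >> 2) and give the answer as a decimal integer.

16

0x1D18 = 1110100011000
0x275 = 0001001110101
→ & → 0000000010000 = 16
→ << 2 (mod 2^13) → 0000001000000 = 64
→ >> 3 → 0000000001000 = 8
→ << 3 (mod 2^13) → 0000001000000 = 64
→ >> 2 → 0000000010000 = 16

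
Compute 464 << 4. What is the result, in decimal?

7424

464 = 0000111010000
shift left by 4 → 1110100000000 = 7424
(equivalently, 464 × 2^4 = 464 × 16)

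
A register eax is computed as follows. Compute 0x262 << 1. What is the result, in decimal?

1220

0x262 = 01001100010
shift left by 1 → 10011000100 = 1220
(equivalently, 610 × 2^1 = 610 × 2)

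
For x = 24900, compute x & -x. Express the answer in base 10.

x = 110000101000100 = 24900
-x (two's complement) = …001111010111100
AND   = 000000000000100 = 4
(x & -x isolates the lowest set bit of x.)

4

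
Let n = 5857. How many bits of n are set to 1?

7

5857 = 1011011100001
Count the 1s: 1 + 1 + 1 + 1 + 1 + 1 + 1 = 7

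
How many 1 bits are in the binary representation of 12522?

7

12522 = 11000011101010
Count the 1s: 1 + 1 + 1 + 1 + 1 + 1 + 1 = 7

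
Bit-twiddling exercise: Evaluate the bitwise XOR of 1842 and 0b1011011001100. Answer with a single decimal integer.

1842 = 0011100110010
b = 1011011001100
XOR → 1000111111110 = 4606

4606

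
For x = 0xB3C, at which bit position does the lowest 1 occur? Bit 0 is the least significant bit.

0xB3C = 101100111100
Trailing zeros: 2, so the lowest set bit is bit 2 (value 4).

2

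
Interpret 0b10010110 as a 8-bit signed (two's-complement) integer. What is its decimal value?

-106

pattern = 10010110 (MSB is 1 ⇒ negative)
Invert: 01101001, add 1 → 01101010 = 106, so the value is -106.
(Equivalently: 150 - 2^8 = 150 - 256 = -106.)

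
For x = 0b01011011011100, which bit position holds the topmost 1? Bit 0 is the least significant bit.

0b01011011011100 = 1011011011100
The topmost 1 is at position 12 (since 2^12 = 4096 ≤ 5852 < 8192).

12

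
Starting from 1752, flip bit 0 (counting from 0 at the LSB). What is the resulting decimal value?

1753

x = 11011011000
bit 0 is currently 0; toggle it via x ^ (1 << 0) = x ^ 1
→ 11011011001 = 1753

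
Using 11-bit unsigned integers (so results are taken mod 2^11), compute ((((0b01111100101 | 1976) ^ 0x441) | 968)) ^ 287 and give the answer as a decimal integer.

0b01111100101 = 01111100101
1976 = 11110111000
→ | → 11111111101 = 2045
0x441 = 10001000001
→ ^ → 01110111100 = 956
968 = 01111001000
→ | → 01111111100 = 1020
287 = 00100011111
→ ^ → 01011100011 = 739

739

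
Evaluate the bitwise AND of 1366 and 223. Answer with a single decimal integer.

86

1366 = 10101010110
223 = 00011011111
AND → 00001010110 = 86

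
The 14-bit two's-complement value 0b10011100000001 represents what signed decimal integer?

-6399

pattern = 10011100000001 (MSB is 1 ⇒ negative)
Invert: 01100011111110, add 1 → 01100011111111 = 6399, so the value is -6399.
(Equivalently: 9985 - 2^14 = 9985 - 16384 = -6399.)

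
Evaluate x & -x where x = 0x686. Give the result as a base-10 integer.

x = 11010000110 = 1670
-x (two's complement) = …00101111010
AND   = 00000000010 = 2
(x & -x isolates the lowest set bit of x.)

2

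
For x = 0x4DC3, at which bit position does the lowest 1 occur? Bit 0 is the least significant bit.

0

0x4DC3 = 100110111000011
Trailing zeros: 0, so the lowest set bit is bit 0 (value 1).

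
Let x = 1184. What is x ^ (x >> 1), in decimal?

x = 10010100000 = 1184
x>>1 = 01001010000
XOR  = 11011110000 = 1776
(x ^ (x >> 1) gives the standard binary-reflected Gray code of x.)

1776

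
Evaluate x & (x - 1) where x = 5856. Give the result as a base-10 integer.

5824

x = 1011011100000 = 5856
x - 1 = 1011011011111
AND   = 1011011000000 = 5824
(x & (x - 1) clears the lowest set bit of x.)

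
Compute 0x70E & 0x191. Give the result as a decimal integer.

0x70E = 11100001110
0x191 = 00110010001
AND → 00100000000 = 256

256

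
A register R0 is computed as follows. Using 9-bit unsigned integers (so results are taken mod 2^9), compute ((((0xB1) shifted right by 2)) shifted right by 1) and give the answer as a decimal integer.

22

0xB1 = 010110001
→ shifted right by 2 → 000101100 = 44
→ shifted right by 1 → 000010110 = 22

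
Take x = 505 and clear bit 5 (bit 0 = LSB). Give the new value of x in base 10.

473

x = 00111111001
bit 5 is currently 1; clear it via x & ~(1 << 5) = x & ~32
→ 00111011001 = 473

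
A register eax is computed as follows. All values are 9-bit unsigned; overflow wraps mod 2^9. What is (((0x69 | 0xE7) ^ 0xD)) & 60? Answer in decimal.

0x69 = 001101001
0xE7 = 011100111
→ | → 011101111 = 239
0xD = 000001101
→ ^ → 011100010 = 226
60 = 000111100
→ & → 000100000 = 32

32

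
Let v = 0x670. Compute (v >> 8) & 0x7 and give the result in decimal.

6

v = 011001110000
Shift right by 8: 0110
Mask low 3 bits: 110 = 6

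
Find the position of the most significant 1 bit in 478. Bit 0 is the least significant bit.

478 = 111011110
The topmost 1 is at position 8 (since 2^8 = 256 ≤ 478 < 512).

8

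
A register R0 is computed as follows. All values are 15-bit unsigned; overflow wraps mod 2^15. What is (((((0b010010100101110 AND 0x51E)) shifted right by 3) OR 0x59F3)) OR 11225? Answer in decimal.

0b010010100101110 = 010010100101110
0x51E = 000010100011110
→ AND → 000010100001110 = 1294
→ shifted right by 3 → 000000010100001 = 161
0x59F3 = 101100111110011
→ OR → 101100111110011 = 23027
11225 = 010101111011001
→ OR → 111101111111011 = 31739

31739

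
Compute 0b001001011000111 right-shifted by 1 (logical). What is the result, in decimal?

x = 1001011000111
shift right by 1 → 0100101100011 = 2403
(equivalently, floor(4807 / 2))

2403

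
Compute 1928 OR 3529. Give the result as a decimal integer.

1928 = 011110001000
3529 = 110111001001
 OR → 111111001001 = 4041

4041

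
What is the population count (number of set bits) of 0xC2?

0xC2 = 11000010
Count the 1s: 1 + 1 + 1 = 3

3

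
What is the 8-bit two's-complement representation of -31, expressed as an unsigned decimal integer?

31 in 8 bits: 00011111
Invert: 11100000
Add 1:  11100001 = 225
(Check: 2^8 - 31 = 256 - 31 = 225.)

225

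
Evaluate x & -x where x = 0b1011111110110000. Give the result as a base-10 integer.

x = 1011111110110000 = 49072
-x (two's complement) = …0100000001010000
AND   = 0000000000010000 = 16
(x & -x isolates the lowest set bit of x.)

16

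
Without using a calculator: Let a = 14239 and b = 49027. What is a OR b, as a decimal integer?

49055

14239 = 0011011110011111
49027 = 1011111110000011
 OR → 1011111110011111 = 49055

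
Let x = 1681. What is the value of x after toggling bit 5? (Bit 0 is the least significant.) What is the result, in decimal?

1713

x = 11010010001
bit 5 is currently 0; toggle it via x ^ (1 << 5) = x ^ 32
→ 11010110001 = 1713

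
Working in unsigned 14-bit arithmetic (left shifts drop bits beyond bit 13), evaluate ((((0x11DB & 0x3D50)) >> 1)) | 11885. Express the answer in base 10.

12013

0x11DB = 01000111011011
0x3D50 = 11110101010000
→ & → 01000101010000 = 4432
→ >> 1 → 00100010101000 = 2216
11885 = 10111001101101
→ | → 10111011101101 = 12013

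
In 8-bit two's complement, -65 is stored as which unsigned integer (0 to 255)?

191

65 in 8 bits: 01000001
Invert: 10111110
Add 1:  10111111 = 191
(Check: 2^8 - 65 = 256 - 65 = 191.)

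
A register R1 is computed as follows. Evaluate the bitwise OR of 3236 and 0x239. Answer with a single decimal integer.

3236 = 110010100100
0x239 = 001000111001
 OR → 111010111101 = 3773

3773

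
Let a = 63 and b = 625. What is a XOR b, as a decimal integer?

63 = 0000111111
625 = 1001110001
XOR → 1001001110 = 590

590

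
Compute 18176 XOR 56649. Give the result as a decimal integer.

18176 = 0100011100000000
56649 = 1101110101001001
XOR → 1001101001001001 = 39497

39497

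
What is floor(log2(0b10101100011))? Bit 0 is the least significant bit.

10

0b10101100011 = 10101100011
The topmost 1 is at position 10 (since 2^10 = 1024 ≤ 1379 < 2048).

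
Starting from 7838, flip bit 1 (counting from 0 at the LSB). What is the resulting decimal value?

x = 01111010011110
bit 1 is currently 1; toggle it via x ^ (1 << 1) = x ^ 2
→ 01111010011100 = 7836

7836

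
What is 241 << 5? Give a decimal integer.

241 = 0000011110001
shift left by 5 → 1111000100000 = 7712
(equivalently, 241 × 2^5 = 241 × 32)

7712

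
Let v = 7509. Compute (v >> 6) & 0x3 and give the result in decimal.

1

v = 1110101010101
Shift right by 6: 1110101
Mask low 2 bits: 01 = 1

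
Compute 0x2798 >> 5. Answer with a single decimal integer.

0x2798 = 10011110011000
shift right by 5 → 00000100111100 = 316
(equivalently, floor(10136 / 32))

316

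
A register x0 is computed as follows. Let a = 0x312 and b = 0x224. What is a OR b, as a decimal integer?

0x312 = 1100010010
0x224 = 1000100100
 OR → 1100110110 = 822

822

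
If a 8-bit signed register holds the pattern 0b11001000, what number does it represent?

pattern = 11001000 (MSB is 1 ⇒ negative)
Invert: 00110111, add 1 → 00111000 = 56, so the value is -56.
(Equivalently: 200 - 2^8 = 200 - 256 = -56.)

-56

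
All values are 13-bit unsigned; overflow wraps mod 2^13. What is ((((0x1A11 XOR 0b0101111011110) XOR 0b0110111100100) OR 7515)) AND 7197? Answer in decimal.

7193

0x1A11 = 1101000010001
0b0101111011110 = 0101111011110
→ XOR → 1000111001111 = 4559
0b0110111100100 = 0110111100100
→ XOR → 1110000101011 = 7211
7515 = 1110101011011
→ OR → 1110101111011 = 7547
7197 = 1110000011101
→ AND → 1110000011001 = 7193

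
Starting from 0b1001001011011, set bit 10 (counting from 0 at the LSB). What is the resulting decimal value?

5723

x = 1001001011011
bit 10 is currently 0; set it via x | (1 << 10) = x | 1024
→ 1011001011011 = 5723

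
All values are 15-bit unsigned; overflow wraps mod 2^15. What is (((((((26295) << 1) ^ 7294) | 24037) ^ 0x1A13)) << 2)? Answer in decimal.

8088

26295 = 110011010110111
→ << 1 (mod 2^15) → 100110101101110 = 19822
7294 = 001110001111110
→ ^ → 101000100010000 = 20752
24037 = 101110111100101
→ | → 101110111110101 = 24053
0x1A13 = 001101000010011
→ ^ → 100011111100110 = 18406
→ << 2 (mod 2^15) → 001111110011000 = 8088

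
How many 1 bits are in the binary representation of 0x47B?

0x47B = 10001111011
Count the 1s: 1 + 1 + 1 + 1 + 1 + 1 + 1 = 7

7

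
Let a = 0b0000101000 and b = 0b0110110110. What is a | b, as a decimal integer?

446

a = 000101000
b = 110110110
 OR → 110111110 = 446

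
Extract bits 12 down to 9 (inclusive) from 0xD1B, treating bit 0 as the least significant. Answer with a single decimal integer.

v = 0110100011011
Shift right by 9: 0110
Mask low 4 bits: 0110 = 6

6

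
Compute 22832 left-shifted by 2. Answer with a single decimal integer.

22832 = 00101100100110000
shift left by 2 → 10110010011000000 = 91328
(equivalently, 22832 × 2^2 = 22832 × 4)

91328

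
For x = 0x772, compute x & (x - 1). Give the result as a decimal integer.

x = 11101110010 = 1906
x - 1 = 11101110001
AND   = 11101110000 = 1904
(x & (x - 1) clears the lowest set bit of x.)

1904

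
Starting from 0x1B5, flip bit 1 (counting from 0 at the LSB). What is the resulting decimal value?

x = 0110110101
bit 1 is currently 0; toggle it via x ^ (1 << 1) = x ^ 2
→ 0110110111 = 439

439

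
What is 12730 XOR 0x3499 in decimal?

1315

12730 = 11000110111010
0x3499 = 11010010011001
XOR → 00010100100011 = 1315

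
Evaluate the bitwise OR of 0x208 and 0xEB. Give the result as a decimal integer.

747

0x208 = 1000001000
0xEB = 0011101011
 OR → 1011101011 = 747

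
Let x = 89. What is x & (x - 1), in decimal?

x = 1011001 = 89
x - 1 = 1011000
AND   = 1011000 = 88
(x & (x - 1) clears the lowest set bit of x.)

88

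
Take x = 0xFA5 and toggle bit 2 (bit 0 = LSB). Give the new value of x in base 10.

x = 111110100101
bit 2 is currently 1; toggle it via x ^ (1 << 2) = x ^ 4
→ 111110100001 = 4001

4001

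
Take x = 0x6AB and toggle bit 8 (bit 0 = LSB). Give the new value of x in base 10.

1963

x = 011010101011
bit 8 is currently 0; toggle it via x ^ (1 << 8) = x ^ 256
→ 011110101011 = 1963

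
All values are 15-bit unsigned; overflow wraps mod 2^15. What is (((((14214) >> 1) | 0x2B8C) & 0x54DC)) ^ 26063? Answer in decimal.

29955

14214 = 011011110000110
→ >> 1 → 001101111000011 = 7107
0x2B8C = 010101110001100
→ | → 011101111001111 = 15311
0x54DC = 101010011011100
→ & → 001000011001100 = 4300
26063 = 110010111001111
→ ^ → 111010100000011 = 29955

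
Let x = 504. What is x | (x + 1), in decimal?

505

x = 111111000 = 504
x + 1 = 111111001
OR    = 111111001 = 505
(x | (x + 1) sets the lowest cleared bit.)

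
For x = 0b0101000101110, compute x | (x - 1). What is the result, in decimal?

x = 101000101110 = 2606
x - 1 = 101000101101
OR    = 101000101111 = 2607
(x | (x - 1) sets all bits below the lowest set bit.)

2607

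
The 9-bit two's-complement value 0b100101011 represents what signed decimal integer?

-213

pattern = 100101011 (MSB is 1 ⇒ negative)
Invert: 011010100, add 1 → 011010101 = 213, so the value is -213.
(Equivalently: 299 - 2^9 = 299 - 512 = -213.)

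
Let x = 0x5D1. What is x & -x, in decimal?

x = 10111010001 = 1489
-x (two's complement) = …01000101111
AND   = 00000000001 = 1
(x & -x isolates the lowest set bit of x.)

1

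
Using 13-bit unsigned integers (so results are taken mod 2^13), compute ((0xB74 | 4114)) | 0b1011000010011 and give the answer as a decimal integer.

8055

0xB74 = 0101101110100
4114 = 1000000010010
→ | → 1101101110110 = 7030
0b1011000010011 = 1011000010011
→ | → 1111101110111 = 8055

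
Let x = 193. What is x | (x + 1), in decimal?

195

x = 11000001 = 193
x + 1 = 11000010
OR    = 11000011 = 195
(x | (x + 1) sets the lowest cleared bit.)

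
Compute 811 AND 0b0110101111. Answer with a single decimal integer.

299

811 = 1100101011
b = 0110101111
AND → 0100101011 = 299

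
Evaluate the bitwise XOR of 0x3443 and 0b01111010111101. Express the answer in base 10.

0x3443 = 11010001000011
b = 01111010111101
XOR → 10101011111110 = 11006

11006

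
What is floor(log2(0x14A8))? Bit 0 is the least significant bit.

12

0x14A8 = 1010010101000
The topmost 1 is at position 12 (since 2^12 = 4096 ≤ 5288 < 8192).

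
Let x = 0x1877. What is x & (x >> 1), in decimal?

2099

x = 1100001110111 = 6263
x>>1 = 0110000111011
AND  = 0100000110011 = 2099
(x & (x >> 1) has a 1 wherever x has two consecutive 1 bits.)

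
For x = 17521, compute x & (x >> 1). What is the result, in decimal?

x = 100010001110001 = 17521
x>>1 = 010001000111000
AND  = 000000000110000 = 48
(x & (x >> 1) has a 1 wherever x has two consecutive 1 bits.)

48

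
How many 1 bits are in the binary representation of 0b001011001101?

6

n = 1011001101
Count the 1s: 1 + 1 + 1 + 1 + 1 + 1 = 6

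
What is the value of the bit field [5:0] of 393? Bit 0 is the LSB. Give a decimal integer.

v = 110001001
Shift right by 0: 110001001
Mask low 6 bits: 001001 = 9

9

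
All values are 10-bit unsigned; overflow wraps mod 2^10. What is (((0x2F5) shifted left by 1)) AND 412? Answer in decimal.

0x2F5 = 1011110101
→ shifted left by 1 (mod 2^10) → 0111101010 = 490
412 = 0110011100
→ AND → 0110001000 = 392

392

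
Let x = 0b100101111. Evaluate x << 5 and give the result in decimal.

9696

x = 00000100101111
shift left by 5 → 10010111100000 = 9696
(equivalently, 303 × 2^5 = 303 × 32)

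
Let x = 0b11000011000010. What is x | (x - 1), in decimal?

12483

x = 11000011000010 = 12482
x - 1 = 11000011000001
OR    = 11000011000011 = 12483
(x | (x - 1) sets all bits below the lowest set bit.)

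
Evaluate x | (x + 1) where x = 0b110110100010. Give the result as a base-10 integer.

3491

x = 110110100010 = 3490
x + 1 = 110110100011
OR    = 110110100011 = 3491
(x | (x + 1) sets the lowest cleared bit.)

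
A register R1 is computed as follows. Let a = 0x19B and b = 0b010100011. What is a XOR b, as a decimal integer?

312

0x19B = 110011011
b = 010100011
XOR → 100111000 = 312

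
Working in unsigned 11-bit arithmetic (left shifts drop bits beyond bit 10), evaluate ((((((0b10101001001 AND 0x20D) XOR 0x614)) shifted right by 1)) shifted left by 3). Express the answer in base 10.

0b10101001001 = 10101001001
0x20D = 01000001101
→ AND → 00000001001 = 9
0x614 = 11000010100
→ XOR → 11000011101 = 1565
→ shifted right by 1 → 01100001110 = 782
→ shifted left by 3 (mod 2^11) → 00001110000 = 112

112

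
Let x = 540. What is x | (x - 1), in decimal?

543

x = 1000011100 = 540
x - 1 = 1000011011
OR    = 1000011111 = 543
(x | (x - 1) sets all bits below the lowest set bit.)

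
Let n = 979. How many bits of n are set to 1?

7

979 = 1111010011
Count the 1s: 1 + 1 + 1 + 1 + 1 + 1 + 1 = 7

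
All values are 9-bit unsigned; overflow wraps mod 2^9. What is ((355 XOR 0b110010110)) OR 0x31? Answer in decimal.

245

355 = 101100011
0b110010110 = 110010110
→ XOR → 011110101 = 245
0x31 = 000110001
→ OR → 011110101 = 245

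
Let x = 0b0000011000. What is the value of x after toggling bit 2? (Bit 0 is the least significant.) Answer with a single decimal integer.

28

x = 0000011000
bit 2 is currently 0; toggle it via x ^ (1 << 2) = x ^ 4
→ 0000011100 = 28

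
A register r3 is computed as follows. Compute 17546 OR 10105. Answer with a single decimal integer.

17546 = 100010010001010
10105 = 010011101111001
 OR → 110011111111011 = 26619

26619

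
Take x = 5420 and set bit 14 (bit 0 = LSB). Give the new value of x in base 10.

21804

x = 001010100101100
bit 14 is currently 0; set it via x | (1 << 14) = x | 16384
→ 101010100101100 = 21804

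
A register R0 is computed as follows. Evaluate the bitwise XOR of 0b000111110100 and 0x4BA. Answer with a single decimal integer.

a = 00111110100
0x4BA = 10010111010
XOR → 10101001110 = 1358

1358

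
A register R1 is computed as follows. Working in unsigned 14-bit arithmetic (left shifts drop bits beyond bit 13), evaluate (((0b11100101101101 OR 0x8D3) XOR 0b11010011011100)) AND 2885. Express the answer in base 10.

2305

0b11100101101101 = 11100101101101
0x8D3 = 00100011010011
→ OR → 11100111111111 = 14847
0b11010011011100 = 11010011011100
→ XOR → 00110100100011 = 3363
2885 = 00101101000101
→ AND → 00100100000001 = 2305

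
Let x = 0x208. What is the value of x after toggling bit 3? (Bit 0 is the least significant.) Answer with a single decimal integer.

512

x = 1000001000
bit 3 is currently 1; toggle it via x ^ (1 << 3) = x ^ 8
→ 1000000000 = 512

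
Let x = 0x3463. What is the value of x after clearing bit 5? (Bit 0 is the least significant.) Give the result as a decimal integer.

x = 11010001100011
bit 5 is currently 1; clear it via x & ~(1 << 5) = x & ~32
→ 11010001000011 = 13379

13379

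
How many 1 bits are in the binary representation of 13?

13 = 1101
Count the 1s: 1 + 1 + 1 = 3

3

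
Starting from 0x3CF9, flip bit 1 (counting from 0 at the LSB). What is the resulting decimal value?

x = 11110011111001
bit 1 is currently 0; toggle it via x ^ (1 << 1) = x ^ 2
→ 11110011111011 = 15611

15611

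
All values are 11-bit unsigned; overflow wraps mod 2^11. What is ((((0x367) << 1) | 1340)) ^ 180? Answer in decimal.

0x367 = 01101100111
→ << 1 (mod 2^11) → 11011001110 = 1742
1340 = 10100111100
→ | → 11111111110 = 2046
180 = 00010110100
→ ^ → 11101001010 = 1866

1866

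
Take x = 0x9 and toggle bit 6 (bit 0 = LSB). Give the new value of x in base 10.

x = 00001001
bit 6 is currently 0; toggle it via x ^ (1 << 6) = x ^ 64
→ 01001001 = 73

73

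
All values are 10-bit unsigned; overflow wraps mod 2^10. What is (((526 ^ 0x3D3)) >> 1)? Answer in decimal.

238

526 = 1000001110
0x3D3 = 1111010011
→ ^ → 0111011101 = 477
→ >> 1 → 0011101110 = 238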